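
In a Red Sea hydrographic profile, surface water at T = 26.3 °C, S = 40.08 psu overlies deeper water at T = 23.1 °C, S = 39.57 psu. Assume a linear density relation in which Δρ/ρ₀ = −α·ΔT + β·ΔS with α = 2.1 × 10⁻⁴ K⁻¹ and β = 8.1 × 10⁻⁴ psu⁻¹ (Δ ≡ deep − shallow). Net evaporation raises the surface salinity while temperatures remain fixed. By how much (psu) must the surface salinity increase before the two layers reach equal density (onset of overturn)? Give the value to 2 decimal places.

0.32 psu

Neutral buoyancy requires −α(T_deep − T_surf) + β(S_deep − S_surf′) = 0.
S_surf′ = S_deep − (α/β)·ΔT = 39.57 − (2.1 × 10⁻⁴/8.1 × 10⁻⁴)·(-3.2) = 40.3996 psu.
Increase required: 40.3996 − 40.08 = 0.3196 psu.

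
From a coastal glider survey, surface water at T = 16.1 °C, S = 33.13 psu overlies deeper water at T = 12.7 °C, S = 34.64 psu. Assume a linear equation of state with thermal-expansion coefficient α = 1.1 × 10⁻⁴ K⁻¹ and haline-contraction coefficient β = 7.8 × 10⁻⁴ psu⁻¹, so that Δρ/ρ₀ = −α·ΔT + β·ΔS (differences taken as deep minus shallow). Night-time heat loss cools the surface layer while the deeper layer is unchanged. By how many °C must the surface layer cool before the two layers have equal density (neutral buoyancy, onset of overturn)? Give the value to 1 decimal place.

14.1 °C

Neutral buoyancy requires Δρ = 0, i.e. −α(T_deep − T_surf′) + β(S_deep − S_surf) = 0.
T_surf′ = T_deep − (β/α)·ΔS = 12.7 − (7.8 × 10⁻⁴/1.1 × 10⁻⁴)·(+1.51) = 1.993 °C.
Cooling required: 16.1 − (1.993) = 14.107 °C.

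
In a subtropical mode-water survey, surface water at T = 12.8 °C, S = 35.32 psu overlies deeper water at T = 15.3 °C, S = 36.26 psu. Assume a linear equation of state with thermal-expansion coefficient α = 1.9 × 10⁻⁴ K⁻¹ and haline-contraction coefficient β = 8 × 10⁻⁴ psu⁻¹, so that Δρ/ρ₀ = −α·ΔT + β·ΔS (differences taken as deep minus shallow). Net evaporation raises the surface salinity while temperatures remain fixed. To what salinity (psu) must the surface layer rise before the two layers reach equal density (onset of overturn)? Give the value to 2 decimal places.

Neutral buoyancy requires −α(T_deep − T_surf) + β(S_deep − S_surf′) = 0.
S_surf′ = S_deep − (α/β)·ΔT = 36.26 − (1.9 × 10⁻⁴/8 × 10⁻⁴)·(+2.5) = 35.6662 psu.
Increase required: 35.6662 − 35.32 = 0.3462 psu.

35.67 psu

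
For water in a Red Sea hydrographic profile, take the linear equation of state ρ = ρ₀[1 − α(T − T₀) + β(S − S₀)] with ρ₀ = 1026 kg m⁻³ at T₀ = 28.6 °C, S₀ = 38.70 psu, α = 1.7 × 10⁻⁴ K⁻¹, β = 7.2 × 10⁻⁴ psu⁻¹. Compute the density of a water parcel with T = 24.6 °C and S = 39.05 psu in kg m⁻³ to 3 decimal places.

1026.956 kg m⁻³

T − T₀ = -4.0 K, S − S₀ = +0.35 psu.
Bracket = 1 − α·(-4.0) + β·(+0.35) = 1 + (9.32 × 10⁻⁴) = 1.0009320.
ρ = 1026 × 1.0009320 = 1026.956 kg m⁻³.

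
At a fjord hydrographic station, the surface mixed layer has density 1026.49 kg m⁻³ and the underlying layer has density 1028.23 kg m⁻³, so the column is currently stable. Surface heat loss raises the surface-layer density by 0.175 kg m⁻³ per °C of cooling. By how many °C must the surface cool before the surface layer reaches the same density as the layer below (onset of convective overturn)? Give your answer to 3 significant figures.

9.94 °C

Density deficit of the surface layer: 1028.23 − 1026.49 = 1.74 kg m⁻³.
Required change = 1.74 / 0.175 = 9.94 °C.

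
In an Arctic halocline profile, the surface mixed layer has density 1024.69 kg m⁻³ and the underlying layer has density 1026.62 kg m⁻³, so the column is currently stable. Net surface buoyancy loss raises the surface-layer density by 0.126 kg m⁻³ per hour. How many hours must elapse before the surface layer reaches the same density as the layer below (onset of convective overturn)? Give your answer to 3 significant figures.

15.3 hours

Density deficit of the surface layer: 1026.62 − 1024.69 = 1.93 kg m⁻³.
Required change = 1.93 / 0.126 = 15.3 hours.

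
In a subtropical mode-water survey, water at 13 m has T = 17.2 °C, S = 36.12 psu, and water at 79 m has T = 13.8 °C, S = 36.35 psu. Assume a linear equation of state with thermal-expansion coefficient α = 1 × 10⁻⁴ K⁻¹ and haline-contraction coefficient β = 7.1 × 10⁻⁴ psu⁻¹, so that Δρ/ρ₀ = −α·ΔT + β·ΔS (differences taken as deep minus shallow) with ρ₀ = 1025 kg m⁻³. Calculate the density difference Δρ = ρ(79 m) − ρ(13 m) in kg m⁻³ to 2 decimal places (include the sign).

+0.52 kg m⁻³

ΔT = -3.4 K, ΔS = +0.23 psu (deep − shallow).
Δρ/ρ₀ = −(1 × 10⁻⁴)(-3.4) + (7.1 × 10⁻⁴)(+0.23) = 5.033 × 10⁻⁴.
Δρ = 1025 × (5.033 × 10⁻⁴) = +0.52 kg m⁻³.
Positive Δρ: denser below, stable.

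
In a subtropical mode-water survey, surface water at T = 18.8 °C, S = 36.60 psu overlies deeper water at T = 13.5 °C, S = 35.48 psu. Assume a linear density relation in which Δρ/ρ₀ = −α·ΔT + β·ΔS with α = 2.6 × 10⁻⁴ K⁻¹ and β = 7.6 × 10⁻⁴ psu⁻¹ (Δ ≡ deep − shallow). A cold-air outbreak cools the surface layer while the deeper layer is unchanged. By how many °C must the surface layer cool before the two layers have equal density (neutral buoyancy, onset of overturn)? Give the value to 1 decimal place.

2.0 °C

Neutral buoyancy requires Δρ = 0, i.e. −α(T_deep − T_surf′) + β(S_deep − S_surf) = 0.
T_surf′ = T_deep − (β/α)·ΔS = 13.5 − (7.6 × 10⁻⁴/2.6 × 10⁻⁴)·(-1.12) = 16.774 °C.
Cooling required: 18.8 − (16.774) = 2.026 °C.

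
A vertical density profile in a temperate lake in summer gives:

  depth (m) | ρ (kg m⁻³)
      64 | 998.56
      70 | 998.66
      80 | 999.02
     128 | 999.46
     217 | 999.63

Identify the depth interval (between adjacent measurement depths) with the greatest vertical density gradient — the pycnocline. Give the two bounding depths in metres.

Compute the density gradient over each adjacent pair:
  64–70 m: Δρ/Δz = 0.10/6 = 0.017 kg m⁻⁴
  70–80 m: Δρ/Δz = 0.36/10 = 0.036 kg m⁻⁴
  80–128 m: Δρ/Δz = 0.44/48 = 9.2 × 10⁻³ kg m⁻⁴
  128–217 m: Δρ/Δz = 0.17/89 = 1.9 × 10⁻³ kg m⁻⁴
The largest gradient is in the 70–80 m interval — the pycnocline.

70–80 m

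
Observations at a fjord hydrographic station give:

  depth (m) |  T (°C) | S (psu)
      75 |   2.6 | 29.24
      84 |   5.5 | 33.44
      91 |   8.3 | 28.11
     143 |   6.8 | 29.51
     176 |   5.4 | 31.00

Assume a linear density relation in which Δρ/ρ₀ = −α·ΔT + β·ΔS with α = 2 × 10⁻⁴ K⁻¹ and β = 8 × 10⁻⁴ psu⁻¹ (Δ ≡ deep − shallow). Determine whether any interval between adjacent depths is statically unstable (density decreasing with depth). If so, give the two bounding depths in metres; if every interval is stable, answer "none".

Evaluate Δρ/ρ₀ = −αΔT + βΔS across each adjacent pair:
  75–84 m: −αΔT+βΔS = −(2 × 10⁻⁴)(+2.9)+(8 × 10⁻⁴)(+4.20) = 2.8 × 10⁻³ → stable
  84–91 m: −αΔT+βΔS = −(2 × 10⁻⁴)(+2.8)+(8 × 10⁻⁴)(-5.33) = -4.8 × 10⁻³ → UNSTABLE
  91–143 m: −αΔT+βΔS = −(2 × 10⁻⁴)(-1.5)+(8 × 10⁻⁴)(+1.40) = 1.4 × 10⁻³ → stable
  143–176 m: −αΔT+βΔS = −(2 × 10⁻⁴)(-1.4)+(8 × 10⁻⁴)(+1.49) = 1.5 × 10⁻³ → stable
The 84–91 m interval has Δρ < 0: lighter water underlies denser water.

84–91 m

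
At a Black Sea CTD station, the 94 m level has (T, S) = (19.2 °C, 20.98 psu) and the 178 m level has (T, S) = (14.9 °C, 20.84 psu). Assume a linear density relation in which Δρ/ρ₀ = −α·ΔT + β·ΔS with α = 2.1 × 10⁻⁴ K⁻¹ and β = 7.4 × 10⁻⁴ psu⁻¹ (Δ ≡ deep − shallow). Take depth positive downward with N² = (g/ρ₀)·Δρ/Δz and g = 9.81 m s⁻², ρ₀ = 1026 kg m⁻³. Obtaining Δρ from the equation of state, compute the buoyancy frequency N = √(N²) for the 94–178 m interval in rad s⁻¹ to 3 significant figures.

ΔT = -4.3 K, ΔS = -0.14 psu (deep − shallow).
Δρ/ρ₀ = −αΔT + βΔS = 9.03 × 10⁻⁴ − 1.036 × 10⁻⁴ = 7.994 × 10⁻⁴, so Δρ ≈ 0.8202 kg m⁻³.
N² = (g/ρ₀)·Δρ/Δz = g·(Δρ/ρ₀)/Δz = 9.81 × 7.994 × 10⁻⁴ / 84 = 9.3359 × 10⁻⁵ s⁻².
N = √(9.3359 × 10⁻⁵) = 9.6622 × 10⁻³ rad s⁻¹ ≈ 9.66 × 10⁻³ rad s⁻¹.

9.66 × 10⁻³ rad s⁻¹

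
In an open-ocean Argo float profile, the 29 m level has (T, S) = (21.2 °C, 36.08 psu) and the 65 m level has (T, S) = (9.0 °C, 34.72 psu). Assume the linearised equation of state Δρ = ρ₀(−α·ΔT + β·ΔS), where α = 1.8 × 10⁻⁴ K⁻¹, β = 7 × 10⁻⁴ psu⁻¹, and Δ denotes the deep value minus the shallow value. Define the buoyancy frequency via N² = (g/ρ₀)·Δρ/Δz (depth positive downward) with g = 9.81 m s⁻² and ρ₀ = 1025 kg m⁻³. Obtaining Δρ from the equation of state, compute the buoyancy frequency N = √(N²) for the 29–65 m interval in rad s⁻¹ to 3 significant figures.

ΔT = -12.2 K, ΔS = -1.36 psu (deep − shallow).
Δρ/ρ₀ = −αΔT + βΔS = 2.196 × 10⁻³ − 9.52 × 10⁻⁴ = 1.244 × 10⁻³, so Δρ ≈ 1.275 kg m⁻³.
N² = (g/ρ₀)·Δρ/Δz = g·(Δρ/ρ₀)/Δz = 9.81 × 1.244 × 10⁻³ / 36 = 3.3899 × 10⁻⁴ s⁻².
N = √(3.3899 × 10⁻⁴) = 0.018412 rad s⁻¹ ≈ 0.0184 rad s⁻¹.

0.0184 rad s⁻¹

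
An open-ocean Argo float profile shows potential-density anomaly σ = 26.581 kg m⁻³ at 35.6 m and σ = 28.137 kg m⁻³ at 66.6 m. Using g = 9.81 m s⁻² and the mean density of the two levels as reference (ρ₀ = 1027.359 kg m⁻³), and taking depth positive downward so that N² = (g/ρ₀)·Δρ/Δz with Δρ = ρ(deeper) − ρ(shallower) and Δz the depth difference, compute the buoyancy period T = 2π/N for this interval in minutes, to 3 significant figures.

Δρ = 1028.137 − 1026.581 = 1.556 kg m⁻³ over Δz = 66.6 − 35.6 = 31 m.
N² = (9.81/1027.359) × (1.556/31) = 4.7929 × 10⁻⁴ s⁻².
N = √(4.7929 × 10⁻⁴) = 0.021893 rad s⁻¹, so T = 2π/N = 287.00 s = 4.7833 min ≈ 4.78 min.

4.78 min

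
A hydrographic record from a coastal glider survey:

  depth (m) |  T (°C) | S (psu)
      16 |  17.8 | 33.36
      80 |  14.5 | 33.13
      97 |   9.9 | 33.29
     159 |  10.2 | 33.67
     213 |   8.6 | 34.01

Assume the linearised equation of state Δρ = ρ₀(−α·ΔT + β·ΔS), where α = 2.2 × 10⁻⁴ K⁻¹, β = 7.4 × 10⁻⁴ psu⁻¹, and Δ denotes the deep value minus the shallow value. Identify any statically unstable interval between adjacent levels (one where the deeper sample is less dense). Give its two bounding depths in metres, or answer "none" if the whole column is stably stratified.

Evaluate Δρ/ρ₀ = −αΔT + βΔS across each adjacent pair:
  16–80 m: −αΔT+βΔS = −(2.2 × 10⁻⁴)(-3.3)+(7.4 × 10⁻⁴)(-0.23) = 5.6 × 10⁻⁴ → stable
  80–97 m: −αΔT+βΔS = −(2.2 × 10⁻⁴)(-4.6)+(7.4 × 10⁻⁴)(+0.16) = 1.1 × 10⁻³ → stable
  97–159 m: −αΔT+βΔS = −(2.2 × 10⁻⁴)(+0.3)+(7.4 × 10⁻⁴)(+0.38) = 2.2 × 10⁻⁴ → stable
  159–213 m: −αΔT+βΔS = −(2.2 × 10⁻⁴)(-1.6)+(7.4 × 10⁻⁴)(+0.34) = 6.0 × 10⁻⁴ → stable
Every interval has Δρ > 0: the column is stably stratified throughout.

none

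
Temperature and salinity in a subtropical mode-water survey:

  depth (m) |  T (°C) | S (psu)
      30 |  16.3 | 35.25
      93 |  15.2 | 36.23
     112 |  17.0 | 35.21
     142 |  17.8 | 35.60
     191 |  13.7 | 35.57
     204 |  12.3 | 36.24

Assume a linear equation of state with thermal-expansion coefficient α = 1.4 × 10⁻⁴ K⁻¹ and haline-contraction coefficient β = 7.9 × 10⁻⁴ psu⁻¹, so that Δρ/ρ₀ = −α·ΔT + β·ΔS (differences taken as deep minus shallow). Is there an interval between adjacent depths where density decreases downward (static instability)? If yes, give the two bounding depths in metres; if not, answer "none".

93–112 m

Evaluate Δρ/ρ₀ = −αΔT + βΔS across each adjacent pair:
  30–93 m: −αΔT+βΔS = −(1.4 × 10⁻⁴)(-1.1)+(7.9 × 10⁻⁴)(+0.98) = 9.3 × 10⁻⁴ → stable
  93–112 m: −αΔT+βΔS = −(1.4 × 10⁻⁴)(+1.8)+(7.9 × 10⁻⁴)(-1.02) = -1.1 × 10⁻³ → UNSTABLE
  112–142 m: −αΔT+βΔS = −(1.4 × 10⁻⁴)(+0.8)+(7.9 × 10⁻⁴)(+0.39) = 2.0 × 10⁻⁴ → stable
  142–191 m: −αΔT+βΔS = −(1.4 × 10⁻⁴)(-4.1)+(7.9 × 10⁻⁴)(-0.03) = 5.5 × 10⁻⁴ → stable
  191–204 m: −αΔT+βΔS = −(1.4 × 10⁻⁴)(-1.4)+(7.9 × 10⁻⁴)(+0.67) = 7.3 × 10⁻⁴ → stable
The 93–112 m interval has Δρ < 0: lighter water underlies denser water.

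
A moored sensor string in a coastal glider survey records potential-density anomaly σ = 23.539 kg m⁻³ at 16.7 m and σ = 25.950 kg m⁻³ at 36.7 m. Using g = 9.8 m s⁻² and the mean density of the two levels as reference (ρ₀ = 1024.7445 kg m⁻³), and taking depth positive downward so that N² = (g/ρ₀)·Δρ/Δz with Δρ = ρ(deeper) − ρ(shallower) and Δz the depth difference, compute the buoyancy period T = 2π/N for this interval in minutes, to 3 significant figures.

3.08 min

Δρ = 1025.950 − 1023.539 = 2.411 kg m⁻³ over Δz = 36.7 − 16.7 = 20 m.
N² = (9.8/1024.7445) × (2.411/20) = 1.1529 × 10⁻³ s⁻².
N = √(1.1529 × 10⁻³) = 0.033954 rad s⁻¹, so T = 2π/N = 185.05 s = 3.0842 min ≈ 3.08 min.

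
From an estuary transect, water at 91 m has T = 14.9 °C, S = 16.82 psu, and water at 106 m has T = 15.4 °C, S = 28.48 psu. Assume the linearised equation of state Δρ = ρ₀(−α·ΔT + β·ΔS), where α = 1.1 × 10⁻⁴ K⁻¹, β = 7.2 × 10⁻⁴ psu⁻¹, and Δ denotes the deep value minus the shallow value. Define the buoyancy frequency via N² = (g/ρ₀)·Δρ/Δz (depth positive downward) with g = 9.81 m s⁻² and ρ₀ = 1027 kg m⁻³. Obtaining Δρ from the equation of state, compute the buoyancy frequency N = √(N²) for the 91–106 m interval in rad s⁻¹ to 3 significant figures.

0.0739 rad s⁻¹

ΔT = +0.5 K, ΔS = +11.66 psu (deep − shallow).
Δρ/ρ₀ = −αΔT + βΔS = -5.50 × 10⁻⁵ + 8.3952 × 10⁻³ = 8.3402 × 10⁻³, so Δρ ≈ 8.565 kg m⁻³.
N² = (g/ρ₀)·Δρ/Δz = g·(Δρ/ρ₀)/Δz = 9.81 × 8.3402 × 10⁻³ / 15 = 5.4545 × 10⁻³ s⁻².
N = √(5.4545 × 10⁻³) = 0.073855 rad s⁻¹ ≈ 0.0739 rad s⁻¹.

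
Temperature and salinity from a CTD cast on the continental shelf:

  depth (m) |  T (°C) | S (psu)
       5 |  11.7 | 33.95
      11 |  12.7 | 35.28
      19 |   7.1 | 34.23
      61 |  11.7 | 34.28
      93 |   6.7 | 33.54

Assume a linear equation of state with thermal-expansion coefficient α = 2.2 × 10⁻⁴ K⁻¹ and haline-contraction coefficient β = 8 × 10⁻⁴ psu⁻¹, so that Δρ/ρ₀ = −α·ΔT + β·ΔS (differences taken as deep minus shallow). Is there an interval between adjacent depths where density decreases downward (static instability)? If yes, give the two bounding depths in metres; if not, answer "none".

19–61 m

Evaluate Δρ/ρ₀ = −αΔT + βΔS across each adjacent pair:
  5–11 m: −αΔT+βΔS = −(2.2 × 10⁻⁴)(+1.0)+(8 × 10⁻⁴)(+1.33) = 8.4 × 10⁻⁴ → stable
  11–19 m: −αΔT+βΔS = −(2.2 × 10⁻⁴)(-5.6)+(8 × 10⁻⁴)(-1.05) = 3.9 × 10⁻⁴ → stable
  19–61 m: −αΔT+βΔS = −(2.2 × 10⁻⁴)(+4.6)+(8 × 10⁻⁴)(+0.05) = -9.7 × 10⁻⁴ → UNSTABLE
  61–93 m: −αΔT+βΔS = −(2.2 × 10⁻⁴)(-5.0)+(8 × 10⁻⁴)(-0.74) = 5.1 × 10⁻⁴ → stable
The 19–61 m interval has Δρ < 0: lighter water underlies denser water.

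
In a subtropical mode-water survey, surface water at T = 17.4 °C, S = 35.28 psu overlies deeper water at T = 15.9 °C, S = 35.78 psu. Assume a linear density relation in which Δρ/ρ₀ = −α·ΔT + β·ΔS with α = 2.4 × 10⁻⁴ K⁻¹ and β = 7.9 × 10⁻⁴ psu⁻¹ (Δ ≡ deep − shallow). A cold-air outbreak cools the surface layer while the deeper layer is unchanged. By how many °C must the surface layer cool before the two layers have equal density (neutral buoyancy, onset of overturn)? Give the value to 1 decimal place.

Neutral buoyancy requires Δρ = 0, i.e. −α(T_deep − T_surf′) + β(S_deep − S_surf) = 0.
T_surf′ = T_deep − (β/α)·ΔS = 15.9 − (7.9 × 10⁻⁴/2.4 × 10⁻⁴)·(+0.50) = 14.254 °C.
Cooling required: 17.4 − (14.254) = 3.146 °C.

3.1 °C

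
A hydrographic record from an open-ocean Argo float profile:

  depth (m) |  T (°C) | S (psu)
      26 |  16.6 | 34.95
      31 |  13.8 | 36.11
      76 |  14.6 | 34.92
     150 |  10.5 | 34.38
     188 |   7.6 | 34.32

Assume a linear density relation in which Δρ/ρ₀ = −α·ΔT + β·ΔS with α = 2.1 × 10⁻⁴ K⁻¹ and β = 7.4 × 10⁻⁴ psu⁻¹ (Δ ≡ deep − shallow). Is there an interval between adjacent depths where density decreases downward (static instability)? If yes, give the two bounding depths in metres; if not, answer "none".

Evaluate Δρ/ρ₀ = −αΔT + βΔS across each adjacent pair:
  26–31 m: −αΔT+βΔS = −(2.1 × 10⁻⁴)(-2.8)+(7.4 × 10⁻⁴)(+1.16) = 1.4 × 10⁻³ → stable
  31–76 m: −αΔT+βΔS = −(2.1 × 10⁻⁴)(+0.8)+(7.4 × 10⁻⁴)(-1.19) = -1.0 × 10⁻³ → UNSTABLE
  76–150 m: −αΔT+βΔS = −(2.1 × 10⁻⁴)(-4.1)+(7.4 × 10⁻⁴)(-0.54) = 4.6 × 10⁻⁴ → stable
  150–188 m: −αΔT+βΔS = −(2.1 × 10⁻⁴)(-2.9)+(7.4 × 10⁻⁴)(-0.06) = 5.6 × 10⁻⁴ → stable
The 31–76 m interval has Δρ < 0: lighter water underlies denser water.

31–76 m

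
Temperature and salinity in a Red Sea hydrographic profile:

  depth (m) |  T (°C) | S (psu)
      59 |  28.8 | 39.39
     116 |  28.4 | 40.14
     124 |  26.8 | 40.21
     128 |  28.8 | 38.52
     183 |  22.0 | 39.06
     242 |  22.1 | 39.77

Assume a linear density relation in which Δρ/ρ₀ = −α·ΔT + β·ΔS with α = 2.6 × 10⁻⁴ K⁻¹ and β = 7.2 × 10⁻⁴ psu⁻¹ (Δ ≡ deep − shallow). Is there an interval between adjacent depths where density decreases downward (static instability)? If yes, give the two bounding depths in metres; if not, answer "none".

Evaluate Δρ/ρ₀ = −αΔT + βΔS across each adjacent pair:
  59–116 m: −αΔT+βΔS = −(2.6 × 10⁻⁴)(-0.4)+(7.2 × 10⁻⁴)(+0.75) = 6.4 × 10⁻⁴ → stable
  116–124 m: −αΔT+βΔS = −(2.6 × 10⁻⁴)(-1.6)+(7.2 × 10⁻⁴)(+0.07) = 4.7 × 10⁻⁴ → stable
  124–128 m: −αΔT+βΔS = −(2.6 × 10⁻⁴)(+2.0)+(7.2 × 10⁻⁴)(-1.69) = -1.7 × 10⁻³ → UNSTABLE
  128–183 m: −αΔT+βΔS = −(2.6 × 10⁻⁴)(-6.8)+(7.2 × 10⁻⁴)(+0.54) = 2.2 × 10⁻³ → stable
  183–242 m: −αΔT+βΔS = −(2.6 × 10⁻⁴)(+0.1)+(7.2 × 10⁻⁴)(+0.71) = 4.9 × 10⁻⁴ → stable
The 124–128 m interval has Δρ < 0: lighter water underlies denser water.

124–128 m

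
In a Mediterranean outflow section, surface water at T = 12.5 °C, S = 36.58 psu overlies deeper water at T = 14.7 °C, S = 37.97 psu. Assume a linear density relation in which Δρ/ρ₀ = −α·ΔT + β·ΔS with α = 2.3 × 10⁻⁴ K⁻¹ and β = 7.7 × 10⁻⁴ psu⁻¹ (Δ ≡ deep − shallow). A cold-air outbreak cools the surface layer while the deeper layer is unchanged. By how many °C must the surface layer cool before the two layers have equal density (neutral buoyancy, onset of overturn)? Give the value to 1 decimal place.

2.5 °C

Neutral buoyancy requires Δρ = 0, i.e. −α(T_deep − T_surf′) + β(S_deep − S_surf) = 0.
T_surf′ = T_deep − (β/α)·ΔS = 14.7 − (7.7 × 10⁻⁴/2.3 × 10⁻⁴)·(+1.39) = 10.047 °C.
Cooling required: 12.5 − (10.047) = 2.453 °C.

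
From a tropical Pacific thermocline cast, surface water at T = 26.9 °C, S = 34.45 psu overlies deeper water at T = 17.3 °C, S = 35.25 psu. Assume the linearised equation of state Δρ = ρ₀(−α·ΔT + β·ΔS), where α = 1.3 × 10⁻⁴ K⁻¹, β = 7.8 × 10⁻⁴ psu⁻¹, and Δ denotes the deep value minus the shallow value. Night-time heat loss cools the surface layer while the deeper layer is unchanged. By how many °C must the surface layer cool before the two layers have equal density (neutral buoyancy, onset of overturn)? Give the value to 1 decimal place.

14.4 °C

Neutral buoyancy requires Δρ = 0, i.e. −α(T_deep − T_surf′) + β(S_deep − S_surf) = 0.
T_surf′ = T_deep − (β/α)·ΔS = 17.3 − (7.8 × 10⁻⁴/1.3 × 10⁻⁴)·(+0.80) = 12.500 °C.
Cooling required: 26.9 − (12.500) = 14.400 °C.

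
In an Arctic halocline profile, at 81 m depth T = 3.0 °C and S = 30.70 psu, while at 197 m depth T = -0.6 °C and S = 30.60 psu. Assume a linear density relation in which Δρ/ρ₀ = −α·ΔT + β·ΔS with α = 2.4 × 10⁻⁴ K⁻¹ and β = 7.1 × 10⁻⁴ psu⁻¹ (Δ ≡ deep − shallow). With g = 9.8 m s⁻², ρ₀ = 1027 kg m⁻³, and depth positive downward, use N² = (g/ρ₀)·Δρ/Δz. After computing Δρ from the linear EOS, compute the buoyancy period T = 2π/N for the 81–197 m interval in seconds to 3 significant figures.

ΔT = -3.6 K, ΔS = -0.10 psu (deep − shallow).
Δρ/ρ₀ = −αΔT + βΔS = 8.64 × 10⁻⁴ − 7.10 × 10⁻⁵ = 7.93 × 10⁻⁴, so Δρ ≈ 0.8144 kg m⁻³.
N² = (g/ρ₀)·Δρ/Δz = g·(Δρ/ρ₀)/Δz = 9.8 × 7.93 × 10⁻⁴ / 116 = 6.6995 × 10⁻⁵ s⁻².
N = √(6.6995 × 10⁻⁵) = 8.1850 × 10⁻³ rad s⁻¹ → T = 2π/N = 767.65 s ≈ 768 s.

768 s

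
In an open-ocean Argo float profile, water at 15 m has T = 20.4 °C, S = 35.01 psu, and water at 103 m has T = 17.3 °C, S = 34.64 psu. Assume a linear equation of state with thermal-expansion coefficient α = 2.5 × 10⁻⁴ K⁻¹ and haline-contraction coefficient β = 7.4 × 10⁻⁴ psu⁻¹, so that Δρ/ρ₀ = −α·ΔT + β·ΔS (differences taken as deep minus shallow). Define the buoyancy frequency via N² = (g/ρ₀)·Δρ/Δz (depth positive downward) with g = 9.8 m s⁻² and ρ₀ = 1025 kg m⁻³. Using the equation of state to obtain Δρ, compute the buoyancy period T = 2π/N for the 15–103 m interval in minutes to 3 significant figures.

14.0 min

ΔT = -3.1 K, ΔS = -0.37 psu (deep − shallow).
Δρ/ρ₀ = −αΔT + βΔS = 7.75 × 10⁻⁴ − 2.738 × 10⁻⁴ = 5.012 × 10⁻⁴, so Δρ ≈ 0.5137 kg m⁻³.
N² = (g/ρ₀)·Δρ/Δz = g·(Δρ/ρ₀)/Δz = 9.8 × 5.012 × 10⁻⁴ / 88 = 5.5815 × 10⁻⁵ s⁻².
N = √(5.5815 × 10⁻⁵) = 7.4709 × 10⁻³ rad s⁻¹ → T = 2π/N = 841.02 s = 14.017 min ≈ 14.0 min.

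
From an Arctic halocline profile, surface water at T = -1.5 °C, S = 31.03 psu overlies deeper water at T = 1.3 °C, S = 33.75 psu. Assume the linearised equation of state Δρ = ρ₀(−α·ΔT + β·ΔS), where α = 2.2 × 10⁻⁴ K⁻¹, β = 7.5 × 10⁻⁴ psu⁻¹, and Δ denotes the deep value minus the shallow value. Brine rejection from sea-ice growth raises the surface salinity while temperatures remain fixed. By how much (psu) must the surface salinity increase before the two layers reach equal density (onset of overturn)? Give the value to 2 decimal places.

1.90 psu

Neutral buoyancy requires −α(T_deep − T_surf) + β(S_deep − S_surf′) = 0.
S_surf′ = S_deep − (α/β)·ΔT = 33.75 − (2.2 × 10⁻⁴/7.5 × 10⁻⁴)·(+2.8) = 32.9287 psu.
Increase required: 32.9287 − 31.03 = 1.8987 psu.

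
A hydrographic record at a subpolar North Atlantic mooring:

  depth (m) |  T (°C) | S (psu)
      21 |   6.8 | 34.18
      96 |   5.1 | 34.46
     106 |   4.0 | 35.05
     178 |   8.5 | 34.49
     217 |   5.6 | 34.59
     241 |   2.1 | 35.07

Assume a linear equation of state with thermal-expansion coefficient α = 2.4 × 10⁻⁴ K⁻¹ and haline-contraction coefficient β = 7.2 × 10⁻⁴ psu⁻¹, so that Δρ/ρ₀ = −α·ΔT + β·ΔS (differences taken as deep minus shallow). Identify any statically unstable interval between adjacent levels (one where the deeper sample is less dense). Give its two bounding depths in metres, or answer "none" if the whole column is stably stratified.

106–178 m

Evaluate Δρ/ρ₀ = −αΔT + βΔS across each adjacent pair:
  21–96 m: −αΔT+βΔS = −(2.4 × 10⁻⁴)(-1.7)+(7.2 × 10⁻⁴)(+0.28) = 6.1 × 10⁻⁴ → stable
  96–106 m: −αΔT+βΔS = −(2.4 × 10⁻⁴)(-1.1)+(7.2 × 10⁻⁴)(+0.59) = 6.9 × 10⁻⁴ → stable
  106–178 m: −αΔT+βΔS = −(2.4 × 10⁻⁴)(+4.5)+(7.2 × 10⁻⁴)(-0.56) = -1.5 × 10⁻³ → UNSTABLE
  178–217 m: −αΔT+βΔS = −(2.4 × 10⁻⁴)(-2.9)+(7.2 × 10⁻⁴)(+0.10) = 7.7 × 10⁻⁴ → stable
  217–241 m: −αΔT+βΔS = −(2.4 × 10⁻⁴)(-3.5)+(7.2 × 10⁻⁴)(+0.48) = 1.2 × 10⁻³ → stable
The 106–178 m interval has Δρ < 0: lighter water underlies denser water.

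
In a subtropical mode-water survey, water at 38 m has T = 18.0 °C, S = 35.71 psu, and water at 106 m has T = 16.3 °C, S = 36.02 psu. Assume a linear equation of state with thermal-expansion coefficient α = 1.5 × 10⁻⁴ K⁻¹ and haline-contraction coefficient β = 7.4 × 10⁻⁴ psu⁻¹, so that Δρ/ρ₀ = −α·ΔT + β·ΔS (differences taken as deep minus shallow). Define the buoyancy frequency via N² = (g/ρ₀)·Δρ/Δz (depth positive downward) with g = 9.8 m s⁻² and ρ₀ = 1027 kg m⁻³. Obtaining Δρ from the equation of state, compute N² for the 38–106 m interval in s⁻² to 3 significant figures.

ΔT = -1.7 K, ΔS = +0.31 psu (deep − shallow).
Δρ/ρ₀ = −αΔT + βΔS = 2.55 × 10⁻⁴ + 2.294 × 10⁻⁴ = 4.844 × 10⁻⁴, so Δρ ≈ 0.4975 kg m⁻³.
N² = (g/ρ₀)·Δρ/Δz = g·(Δρ/ρ₀)/Δz = 9.8 × 4.844 × 10⁻⁴ / 68 = 6.9811 × 10⁻⁵ s⁻² ≈ 6.98 × 10⁻⁵ s⁻².

6.98 × 10⁻⁵ s⁻²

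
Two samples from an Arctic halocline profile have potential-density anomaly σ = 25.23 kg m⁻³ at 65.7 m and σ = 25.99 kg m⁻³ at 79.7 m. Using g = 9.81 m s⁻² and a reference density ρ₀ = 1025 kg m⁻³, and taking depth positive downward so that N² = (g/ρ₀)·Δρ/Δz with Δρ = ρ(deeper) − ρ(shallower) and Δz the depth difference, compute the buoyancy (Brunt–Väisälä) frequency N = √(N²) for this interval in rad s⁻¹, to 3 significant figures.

0.0228 rad s⁻¹

Δρ = 1025.99 − 1025.23 = 0.76 kg m⁻³ over Δz = 79.7 − 65.7 = 14 m.
N² = (9.81/1025) × (0.76/14) = 5.1955 × 10⁻⁴ s⁻².
N = √(5.1955 × 10⁻⁴) = 0.022794 rad s⁻¹ ≈ 0.0228 rad s⁻¹.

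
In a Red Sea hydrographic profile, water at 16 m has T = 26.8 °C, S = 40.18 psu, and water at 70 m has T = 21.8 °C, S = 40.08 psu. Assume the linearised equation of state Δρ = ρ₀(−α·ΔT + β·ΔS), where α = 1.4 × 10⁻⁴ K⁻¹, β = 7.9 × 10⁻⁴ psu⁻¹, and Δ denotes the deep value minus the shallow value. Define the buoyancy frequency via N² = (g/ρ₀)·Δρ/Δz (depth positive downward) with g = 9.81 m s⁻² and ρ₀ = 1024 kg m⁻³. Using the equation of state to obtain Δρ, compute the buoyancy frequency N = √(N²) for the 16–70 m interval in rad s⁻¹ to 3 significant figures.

ΔT = -5.0 K, ΔS = -0.10 psu (deep − shallow).
Δρ/ρ₀ = −αΔT + βΔS = 7.00 × 10⁻⁴ − 7.90 × 10⁻⁵ = 6.21 × 10⁻⁴, so Δρ ≈ 0.6359 kg m⁻³.
N² = (g/ρ₀)·Δρ/Δz = g·(Δρ/ρ₀)/Δz = 9.81 × 6.21 × 10⁻⁴ / 54 = 1.1281 × 10⁻⁴ s⁻².
N = √(1.1281 × 10⁻⁴) = 0.010621 rad s⁻¹ ≈ 0.0106 rad s⁻¹.

0.0106 rad s⁻¹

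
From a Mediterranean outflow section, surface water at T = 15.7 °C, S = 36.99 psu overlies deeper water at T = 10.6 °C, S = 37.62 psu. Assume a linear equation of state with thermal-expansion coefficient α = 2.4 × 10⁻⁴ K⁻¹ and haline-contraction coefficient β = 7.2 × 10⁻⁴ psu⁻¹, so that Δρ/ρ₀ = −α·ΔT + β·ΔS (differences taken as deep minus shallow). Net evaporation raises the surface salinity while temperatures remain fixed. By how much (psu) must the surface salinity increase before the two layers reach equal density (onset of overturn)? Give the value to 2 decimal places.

Neutral buoyancy requires −α(T_deep − T_surf) + β(S_deep − S_surf′) = 0.
S_surf′ = S_deep − (α/β)·ΔT = 37.62 − (2.4 × 10⁻⁴/7.2 × 10⁻⁴)·(-5.1) = 39.3200 psu.
Increase required: 39.3200 − 36.99 = 2.3300 psu.

2.33 psu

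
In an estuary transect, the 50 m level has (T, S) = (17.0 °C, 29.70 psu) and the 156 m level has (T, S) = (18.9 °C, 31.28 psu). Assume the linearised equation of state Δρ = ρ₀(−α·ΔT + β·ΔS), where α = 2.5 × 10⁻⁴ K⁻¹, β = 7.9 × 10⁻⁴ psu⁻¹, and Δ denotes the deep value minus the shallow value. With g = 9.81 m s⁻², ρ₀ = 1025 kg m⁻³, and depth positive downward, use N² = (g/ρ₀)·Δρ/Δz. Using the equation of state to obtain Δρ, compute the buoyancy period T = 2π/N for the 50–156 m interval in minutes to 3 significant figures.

ΔT = +1.9 K, ΔS = +1.58 psu (deep − shallow).
Δρ/ρ₀ = −αΔT + βΔS = -4.75 × 10⁻⁴ + 1.2482 × 10⁻³ = 7.732 × 10⁻⁴, so Δρ ≈ 0.7925 kg m⁻³.
N² = (g/ρ₀)·Δρ/Δz = g·(Δρ/ρ₀)/Δz = 9.81 × 7.732 × 10⁻⁴ / 106 = 7.1557 × 10⁻⁵ s⁻².
N = √(7.1557 × 10⁻⁵) = 8.4591 × 10⁻³ rad s⁻¹ → T = 2π/N = 742.77 s = 12.380 min ≈ 12.4 min.

12.4 min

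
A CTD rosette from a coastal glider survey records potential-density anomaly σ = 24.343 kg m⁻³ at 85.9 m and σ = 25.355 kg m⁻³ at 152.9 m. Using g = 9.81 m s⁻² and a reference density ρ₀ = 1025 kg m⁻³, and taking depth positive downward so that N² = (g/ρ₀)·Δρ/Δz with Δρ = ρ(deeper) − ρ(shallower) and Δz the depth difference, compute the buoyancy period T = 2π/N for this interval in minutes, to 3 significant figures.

8.71 min

Δρ = 1025.355 − 1024.343 = 1.012 kg m⁻³ over Δz = 152.9 − 85.9 = 67 m.
N² = (9.81/1025) × (1.012/67) = 1.4456 × 10⁻⁴ s⁻².
N = √(1.4456 × 10⁻⁴) = 0.012023 rad s⁻¹, so T = 2π/N = 522.60 s = 8.7100 min ≈ 8.71 min.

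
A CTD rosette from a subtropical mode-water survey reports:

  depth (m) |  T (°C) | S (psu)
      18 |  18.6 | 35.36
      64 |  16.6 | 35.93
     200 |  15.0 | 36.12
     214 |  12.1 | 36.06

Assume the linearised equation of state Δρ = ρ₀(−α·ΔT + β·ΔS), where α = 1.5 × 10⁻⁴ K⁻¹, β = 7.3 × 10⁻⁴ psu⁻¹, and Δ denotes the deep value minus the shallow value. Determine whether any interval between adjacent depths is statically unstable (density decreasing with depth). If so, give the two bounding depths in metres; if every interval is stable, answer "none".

none

Evaluate Δρ/ρ₀ = −αΔT + βΔS across each adjacent pair:
  18–64 m: −αΔT+βΔS = −(1.5 × 10⁻⁴)(-2.0)+(7.3 × 10⁻⁴)(+0.57) = 7.2 × 10⁻⁴ → stable
  64–200 m: −αΔT+βΔS = −(1.5 × 10⁻⁴)(-1.6)+(7.3 × 10⁻⁴)(+0.19) = 3.8 × 10⁻⁴ → stable
  200–214 m: −αΔT+βΔS = −(1.5 × 10⁻⁴)(-2.9)+(7.3 × 10⁻⁴)(-0.06) = 3.9 × 10⁻⁴ → stable
Every interval has Δρ > 0: the column is stably stratified throughout.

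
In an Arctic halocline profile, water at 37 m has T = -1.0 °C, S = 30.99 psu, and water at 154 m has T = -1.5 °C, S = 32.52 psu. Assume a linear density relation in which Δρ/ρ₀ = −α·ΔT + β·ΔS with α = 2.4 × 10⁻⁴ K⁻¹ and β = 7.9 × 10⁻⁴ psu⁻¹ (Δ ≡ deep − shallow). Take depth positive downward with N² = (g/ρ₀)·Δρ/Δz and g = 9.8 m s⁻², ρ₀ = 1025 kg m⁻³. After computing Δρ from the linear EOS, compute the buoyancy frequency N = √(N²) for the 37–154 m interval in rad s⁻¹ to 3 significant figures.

0.0105 rad s⁻¹

ΔT = -0.5 K, ΔS = +1.53 psu (deep − shallow).
Δρ/ρ₀ = −αΔT + βΔS = 1.20 × 10⁻⁴ + 1.2087 × 10⁻³ = 1.3287 × 10⁻³, so Δρ ≈ 1.362 kg m⁻³.
N² = (g/ρ₀)·Δρ/Δz = g·(Δρ/ρ₀)/Δz = 9.8 × 1.3287 × 10⁻³ / 117 = 1.1129 × 10⁻⁴ s⁻².
N = √(1.1129 × 10⁻⁴) = 0.010549 rad s⁻¹ ≈ 0.0105 rad s⁻¹.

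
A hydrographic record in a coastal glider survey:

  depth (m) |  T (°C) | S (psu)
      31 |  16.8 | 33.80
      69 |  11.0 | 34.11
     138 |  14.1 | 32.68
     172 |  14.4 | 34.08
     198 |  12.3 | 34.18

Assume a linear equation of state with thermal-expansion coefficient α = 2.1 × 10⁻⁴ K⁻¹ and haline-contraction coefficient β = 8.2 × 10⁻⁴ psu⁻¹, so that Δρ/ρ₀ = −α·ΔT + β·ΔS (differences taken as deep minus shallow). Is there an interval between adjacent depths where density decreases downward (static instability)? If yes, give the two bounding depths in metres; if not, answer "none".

69–138 m

Evaluate Δρ/ρ₀ = −αΔT + βΔS across each adjacent pair:
  31–69 m: −αΔT+βΔS = −(2.1 × 10⁻⁴)(-5.8)+(8.2 × 10⁻⁴)(+0.31) = 1.5 × 10⁻³ → stable
  69–138 m: −αΔT+βΔS = −(2.1 × 10⁻⁴)(+3.1)+(8.2 × 10⁻⁴)(-1.43) = -1.8 × 10⁻³ → UNSTABLE
  138–172 m: −αΔT+βΔS = −(2.1 × 10⁻⁴)(+0.3)+(8.2 × 10⁻⁴)(+1.40) = 1.1 × 10⁻³ → stable
  172–198 m: −αΔT+βΔS = −(2.1 × 10⁻⁴)(-2.1)+(8.2 × 10⁻⁴)(+0.10) = 5.2 × 10⁻⁴ → stable
The 69–138 m interval has Δρ < 0: lighter water underlies denser water.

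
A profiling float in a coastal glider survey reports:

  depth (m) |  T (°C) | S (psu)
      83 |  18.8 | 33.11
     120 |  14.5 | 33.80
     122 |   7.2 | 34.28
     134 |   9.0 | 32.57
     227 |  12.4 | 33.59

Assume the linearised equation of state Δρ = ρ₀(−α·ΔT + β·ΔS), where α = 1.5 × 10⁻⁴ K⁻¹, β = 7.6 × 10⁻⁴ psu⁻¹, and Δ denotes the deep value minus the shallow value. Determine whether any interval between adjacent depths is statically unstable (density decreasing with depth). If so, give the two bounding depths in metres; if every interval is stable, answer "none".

Evaluate Δρ/ρ₀ = −αΔT + βΔS across each adjacent pair:
  83–120 m: −αΔT+βΔS = −(1.5 × 10⁻⁴)(-4.3)+(7.6 × 10⁻⁴)(+0.69) = 1.2 × 10⁻³ → stable
  120–122 m: −αΔT+βΔS = −(1.5 × 10⁻⁴)(-7.3)+(7.6 × 10⁻⁴)(+0.48) = 1.5 × 10⁻³ → stable
  122–134 m: −αΔT+βΔS = −(1.5 × 10⁻⁴)(+1.8)+(7.6 × 10⁻⁴)(-1.71) = -1.6 × 10⁻³ → UNSTABLE
  134–227 m: −αΔT+βΔS = −(1.5 × 10⁻⁴)(+3.4)+(7.6 × 10⁻⁴)(+1.02) = 2.7 × 10⁻⁴ → stable
The 122–134 m interval has Δρ < 0: lighter water underlies denser water.

122–134 m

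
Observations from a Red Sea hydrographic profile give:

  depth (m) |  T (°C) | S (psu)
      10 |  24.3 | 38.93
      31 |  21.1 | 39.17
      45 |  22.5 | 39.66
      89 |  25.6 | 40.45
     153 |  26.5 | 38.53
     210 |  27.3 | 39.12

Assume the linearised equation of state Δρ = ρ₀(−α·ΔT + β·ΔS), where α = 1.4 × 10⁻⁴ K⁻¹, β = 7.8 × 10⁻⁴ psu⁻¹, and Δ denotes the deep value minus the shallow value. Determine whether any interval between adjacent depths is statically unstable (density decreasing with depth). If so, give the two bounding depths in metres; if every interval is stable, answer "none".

89–153 m

Evaluate Δρ/ρ₀ = −αΔT + βΔS across each adjacent pair:
  10–31 m: −αΔT+βΔS = −(1.4 × 10⁻⁴)(-3.2)+(7.8 × 10⁻⁴)(+0.24) = 6.4 × 10⁻⁴ → stable
  31–45 m: −αΔT+βΔS = −(1.4 × 10⁻⁴)(+1.4)+(7.8 × 10⁻⁴)(+0.49) = 1.9 × 10⁻⁴ → stable
  45–89 m: −αΔT+βΔS = −(1.4 × 10⁻⁴)(+3.1)+(7.8 × 10⁻⁴)(+0.79) = 1.8 × 10⁻⁴ → stable
  89–153 m: −αΔT+βΔS = −(1.4 × 10⁻⁴)(+0.9)+(7.8 × 10⁻⁴)(-1.92) = -1.6 × 10⁻³ → UNSTABLE
  153–210 m: −αΔT+βΔS = −(1.4 × 10⁻⁴)(+0.8)+(7.8 × 10⁻⁴)(+0.59) = 3.5 × 10⁻⁴ → stable
The 89–153 m interval has Δρ < 0: lighter water underlies denser water.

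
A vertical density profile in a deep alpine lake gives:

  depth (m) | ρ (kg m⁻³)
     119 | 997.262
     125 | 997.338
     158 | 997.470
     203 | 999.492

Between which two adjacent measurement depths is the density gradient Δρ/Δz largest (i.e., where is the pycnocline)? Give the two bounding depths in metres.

158–203 m

Compute the density gradient over each adjacent pair:
  119–125 m: Δρ/Δz = 0.076/6 = 0.013 kg m⁻⁴
  125–158 m: Δρ/Δz = 0.132/33 = 4.0 × 10⁻³ kg m⁻⁴
  158–203 m: Δρ/Δz = 2.022/45 = 0.045 kg m⁻⁴
The largest gradient is in the 158–203 m interval — the pycnocline.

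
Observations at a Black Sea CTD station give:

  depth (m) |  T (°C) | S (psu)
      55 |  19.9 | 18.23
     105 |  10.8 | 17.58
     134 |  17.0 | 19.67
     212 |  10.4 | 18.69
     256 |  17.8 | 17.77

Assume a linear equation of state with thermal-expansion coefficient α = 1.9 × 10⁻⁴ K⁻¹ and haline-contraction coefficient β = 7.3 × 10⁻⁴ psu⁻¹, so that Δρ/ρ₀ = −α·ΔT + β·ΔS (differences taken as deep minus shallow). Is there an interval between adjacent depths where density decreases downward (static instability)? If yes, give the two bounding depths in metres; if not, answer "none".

212–256 m

Evaluate Δρ/ρ₀ = −αΔT + βΔS across each adjacent pair:
  55–105 m: −αΔT+βΔS = −(1.9 × 10⁻⁴)(-9.1)+(7.3 × 10⁻⁴)(-0.65) = 1.3 × 10⁻³ → stable
  105–134 m: −αΔT+βΔS = −(1.9 × 10⁻⁴)(+6.2)+(7.3 × 10⁻⁴)(+2.09) = 3.5 × 10⁻⁴ → stable
  134–212 m: −αΔT+βΔS = −(1.9 × 10⁻⁴)(-6.6)+(7.3 × 10⁻⁴)(-0.98) = 5.4 × 10⁻⁴ → stable
  212–256 m: −αΔT+βΔS = −(1.9 × 10⁻⁴)(+7.4)+(7.3 × 10⁻⁴)(-0.92) = -2.1 × 10⁻³ → UNSTABLE
The 212–256 m interval has Δρ < 0: lighter water underlies denser water.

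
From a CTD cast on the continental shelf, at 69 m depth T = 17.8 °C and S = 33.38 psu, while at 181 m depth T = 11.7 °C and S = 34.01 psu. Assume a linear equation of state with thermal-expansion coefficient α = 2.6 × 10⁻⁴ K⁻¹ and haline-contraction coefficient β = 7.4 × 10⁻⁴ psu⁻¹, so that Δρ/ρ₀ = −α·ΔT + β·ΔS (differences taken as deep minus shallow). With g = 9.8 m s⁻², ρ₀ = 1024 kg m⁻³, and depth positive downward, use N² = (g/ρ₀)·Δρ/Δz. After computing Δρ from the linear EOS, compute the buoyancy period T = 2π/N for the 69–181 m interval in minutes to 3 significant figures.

7.81 min

ΔT = -6.1 K, ΔS = +0.63 psu (deep − shallow).
Δρ/ρ₀ = −αΔT + βΔS = 1.586 × 10⁻³ + 4.662 × 10⁻⁴ = 2.0522 × 10⁻³, so Δρ ≈ 2.101 kg m⁻³.
N² = (g/ρ₀)·Δρ/Δz = g·(Δρ/ρ₀)/Δz = 9.8 × 2.0522 × 10⁻³ / 112 = 1.7957 × 10⁻⁴ s⁻².
N = √(1.7957 × 10⁻⁴) = 0.013400 rad s⁻¹ → T = 2π/N = 468.89 s = 7.8148 min ≈ 7.81 min.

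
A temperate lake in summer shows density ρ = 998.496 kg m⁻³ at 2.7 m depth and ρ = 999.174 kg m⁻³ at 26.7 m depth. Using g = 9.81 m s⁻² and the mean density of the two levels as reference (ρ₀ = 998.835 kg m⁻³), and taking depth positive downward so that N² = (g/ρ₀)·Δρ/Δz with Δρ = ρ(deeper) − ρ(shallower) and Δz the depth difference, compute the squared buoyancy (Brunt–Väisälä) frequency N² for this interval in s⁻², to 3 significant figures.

2.77 × 10⁻⁴ s⁻²

Δρ = 999.174 − 998.496 = 0.678 kg m⁻³ over Δz = 26.7 − 2.7 = 24 m.
N² = (9.81/998.835) × (0.678/24) = 2.7746 × 10⁻⁴ s⁻² ≈ 2.77 × 10⁻⁴ s⁻².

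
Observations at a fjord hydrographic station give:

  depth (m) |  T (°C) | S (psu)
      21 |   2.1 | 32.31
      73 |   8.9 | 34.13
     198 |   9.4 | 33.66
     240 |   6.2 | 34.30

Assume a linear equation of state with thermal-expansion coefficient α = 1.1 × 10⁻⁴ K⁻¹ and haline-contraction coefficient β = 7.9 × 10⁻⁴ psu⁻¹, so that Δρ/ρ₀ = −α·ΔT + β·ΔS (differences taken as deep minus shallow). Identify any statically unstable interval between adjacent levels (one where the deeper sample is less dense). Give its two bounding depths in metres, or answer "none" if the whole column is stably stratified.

73–198 m

Evaluate Δρ/ρ₀ = −αΔT + βΔS across each adjacent pair:
  21–73 m: −αΔT+βΔS = −(1.1 × 10⁻⁴)(+6.8)+(7.9 × 10⁻⁴)(+1.82) = 6.9 × 10⁻⁴ → stable
  73–198 m: −αΔT+βΔS = −(1.1 × 10⁻⁴)(+0.5)+(7.9 × 10⁻⁴)(-0.47) = -4.3 × 10⁻⁴ → UNSTABLE
  198–240 m: −αΔT+βΔS = −(1.1 × 10⁻⁴)(-3.2)+(7.9 × 10⁻⁴)(+0.64) = 8.6 × 10⁻⁴ → stable
The 73–198 m interval has Δρ < 0: lighter water underlies denser water.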